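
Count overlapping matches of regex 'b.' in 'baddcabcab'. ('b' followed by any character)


Pattern: b. means 'b' followed by any character.
Scanning 'baddcabcab' position-by-position:
  Pos 0: window 'ba' -> MATCH
  Pos 1: window 'ad' -> no
  Pos 2: window 'dd' -> no
  Pos 3: window 'dc' -> no
  Pos 4: window 'ca' -> no
  Pos 5: window 'ab' -> no
  Pos 6: window 'bc' -> MATCH
  Pos 7: window 'ca' -> no
  Pos 8: window 'ab' -> no
  Pos 9: window 'b' -> no
Total matches: 2

2


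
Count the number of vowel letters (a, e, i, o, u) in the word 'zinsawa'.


Scanning each character of 'zinsawa':
  Position 1: 'z' -> consonant (running count: 0)
  Position 2: 'i' -> vowel (running count: 1)
  Position 3: 'n' -> consonant (running count: 1)
  Position 4: 's' -> consonant (running count: 1)
  Position 5: 'a' -> vowel (running count: 2)
  Position 6: 'w' -> consonant (running count: 2)
  Position 7: 'a' -> vowel (running count: 3)
Total vowels: 3

3


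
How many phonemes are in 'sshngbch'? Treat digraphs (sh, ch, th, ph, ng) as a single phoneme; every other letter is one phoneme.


Parsing 'sshngbch' greedily, digraphs first:
  's' -> consonant phoneme (phonemes so far: 1)
  'sh' -> digraph (1 consonant phoneme) (phonemes so far: 2)
  'ng' -> digraph (1 consonant phoneme) (phonemes so far: 3)
  'b' -> consonant phoneme (phonemes so far: 4)
  'ch' -> digraph (1 consonant phoneme) (phonemes so far: 5)
Total phonemes: 5

5


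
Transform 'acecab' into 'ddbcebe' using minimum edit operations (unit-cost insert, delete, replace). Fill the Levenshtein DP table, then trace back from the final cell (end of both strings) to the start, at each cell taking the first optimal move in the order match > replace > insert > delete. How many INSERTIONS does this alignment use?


Edit distance = 5. Backtracking from cell (6, 7) with preference match > replace > insert > delete,
then listing the resulting alignment 'acecab' -> 'ddbcebe' left to right:
  Step 1: replace a->d
  Step 2: replace c->d
  Step 3: replace e->b
  Step 4: keep 'c'
  Step 5: replace a->e
  Step 6: keep 'b'
  Step 7: insert 'e' [insertion #1]
Total insertions: 1

1


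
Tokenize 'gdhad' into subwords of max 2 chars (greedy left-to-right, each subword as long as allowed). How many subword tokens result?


'gdhad' has 5 characters.
Chunking with max size 2:
  Chunk 1: 'gd' (positions 0-1)
  Chunk 2: 'ha' (positions 2-3)
  Chunk 3: 'd' (positions 4-4)
Total chunks: ceil(5 / 2) = 3

3


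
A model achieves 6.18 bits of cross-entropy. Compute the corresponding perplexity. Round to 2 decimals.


Perplexity formula: PP = 2^H
H = 6.18
PP = 2^6.18
Decompose: 2^6.18 = 2^6 * 2^0.18
2^6 = 64, 2^0.18 ~ 1.1328839
PP ~ 64 * 1.1328839 = 72.5045696
Rounded to 2 decimals: 72.50

72.50


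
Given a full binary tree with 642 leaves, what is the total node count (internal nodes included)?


Leaf nodes (terminals): 642
Internal nodes = n - 1 = 642 - 1 = 641
Total = leaves + internal = 642 + 641 = 1283

1283


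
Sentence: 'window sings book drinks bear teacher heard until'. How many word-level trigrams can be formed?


Word trigrams from [8] words:
  Trigram 1: (window sings book)
  Trigram 2: (sings book drinks)
  Trigram 3: (book drinks bear)
  Trigram 4: (drinks bear teacher)
  Trigram 5: (bear teacher heard)
  Trigram 6: (teacher heard until)
Total word trigrams: 8 - 2 = 6

6


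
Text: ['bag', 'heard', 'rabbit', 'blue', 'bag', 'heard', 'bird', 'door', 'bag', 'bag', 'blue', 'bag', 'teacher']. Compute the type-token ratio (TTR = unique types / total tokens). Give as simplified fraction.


Tokens: 13
Unique types: ('bag', 'bird', 'blue', 'door', 'heard', 'rabbit', 'teacher') = 7
TTR = 7/13
Already in lowest terms.

7/13


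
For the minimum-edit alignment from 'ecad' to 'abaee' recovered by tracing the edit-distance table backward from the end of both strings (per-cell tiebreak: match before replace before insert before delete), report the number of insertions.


Edit distance = 4. Backtracking from cell (4, 5) with preference match > replace > insert > delete,
then listing the resulting alignment 'ecad' -> 'abaee' left to right:
  Step 1: replace e->a
  Step 2: replace c->b
  Step 3: keep 'a'
  Step 4: insert 'e' [insertion #1]
  Step 5: replace d->e
Total insertions: 1

1


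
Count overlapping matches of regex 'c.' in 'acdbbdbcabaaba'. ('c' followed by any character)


Pattern: c. means 'c' followed by any character.
Scanning 'acdbbdbcabaaba' position-by-position:
  Pos 0: window 'ac' -> no
  Pos 1: window 'cd' -> MATCH
  Pos 2: window 'db' -> no
  Pos 3: window 'bb' -> no
  Pos 4: window 'bd' -> no
  Pos 5: window 'db' -> no
  Pos 6: window 'bc' -> no
  Pos 7: window 'ca' -> MATCH
  Pos 8: window 'ab' -> no
  Pos 9: window 'ba' -> no
  Pos 10: window 'aa' -> no
  Pos 11: window 'ab' -> no
  Pos 12: window 'ba' -> no
  Pos 13: window 'a' -> no
Total matches: 2

2


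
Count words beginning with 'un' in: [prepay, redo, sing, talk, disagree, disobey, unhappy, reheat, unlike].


Checking each word for prefix 'un':
  'prepay' -> no (count: 0)
  'redo' -> no (count: 0)
  'sing' -> no (count: 0)
  'talk' -> no (count: 0)
  'disagree' -> no (count: 0)
  'disobey' -> no (count: 0)
  'unhappy' -> YES, starts with 'un' (count: 1)
  'reheat' -> no (count: 1)
  'unlike' -> YES, starts with 'un' (count: 2)
Total with prefix 'un': 2

2


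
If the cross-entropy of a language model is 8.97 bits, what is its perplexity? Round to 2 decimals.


Perplexity formula: PP = 2^H
H = 8.97
PP = 2^8.97
Decompose: 2^8.97 = 2^8 * 2^0.97
2^8 = 256, 2^0.97 ~ 1.9588406
PP ~ 256 * 1.9588406 = 501.4631936
Rounded to 2 decimals: 501.46

501.46


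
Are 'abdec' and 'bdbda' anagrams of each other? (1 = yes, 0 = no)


Sort characters of 'abdec': 'abcde'
Sort characters of 'bdbda': 'abbdd'
Sorted forms differ -> they are NOT anagrams
Result: 0

0


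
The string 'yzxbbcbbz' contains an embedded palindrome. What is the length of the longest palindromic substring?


Scanning 'yzxbbcbbz' for palindromic substrings.
Substring at positions 3-7: 'bbcbb'.
Check: reverse('bbcbb') = 'bbcbb' -> palindrome confirmed.
Neighbouring characters ('x' / 'z') break symmetry, so it cannot extend further.
No longer palindromic substring exists; longest length = 5

5


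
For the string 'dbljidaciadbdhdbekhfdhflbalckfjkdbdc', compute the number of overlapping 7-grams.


String 'dbljidaciadbdhdbekhfdhflbalckfjkdbdc' has length L = 36.
Number of overlapping n-grams = L - n + 1
Substituting: 36 - 7 + 1 = 30

30


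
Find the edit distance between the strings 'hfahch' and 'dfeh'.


Building DP table for s1='hfahch' (len 6) and s2='dfeh' (len 4):
       d  f  e  h
    0  1  2  3  4
  h 1  1  2  3  3
  f 2  2  1  2  3
  a 3  3  2  2  3
  h 4  4  3  3  2
  c 5  5  4  4  3
  h 6  6  5  5  4
Edit distance = dp[6][4] = 4

4


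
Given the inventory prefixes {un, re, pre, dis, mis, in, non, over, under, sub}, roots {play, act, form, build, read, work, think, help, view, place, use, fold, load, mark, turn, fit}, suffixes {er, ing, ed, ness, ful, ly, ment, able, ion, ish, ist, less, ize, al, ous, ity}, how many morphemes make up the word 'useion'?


Segmenting 'useion' against the inventory:
  'use' -> root (morpheme 1)
  'ion' -> suffix (morpheme 2)
Total morphemes: 2

2


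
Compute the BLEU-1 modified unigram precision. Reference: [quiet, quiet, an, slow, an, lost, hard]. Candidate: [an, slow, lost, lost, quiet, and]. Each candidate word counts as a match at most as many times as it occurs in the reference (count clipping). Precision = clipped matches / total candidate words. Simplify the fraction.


Reference word counts: {'an': 2, 'hard': 1, 'lost': 1, 'quiet': 2, 'slow': 1}
Checking each candidate word (with clipping):
  'an' -> in reference (ref count 2, used 1/2) -> match (matches: 1)
  'slow' -> in reference (ref count 1, used 1/1) -> match (matches: 2)
  'lost' -> in reference (ref count 1, used 1/1) -> match (matches: 3)
  'lost' -> ref count 1 already used up (1/1) -> clipped, no match (matches: 3)
  'quiet' -> in reference (ref count 2, used 1/2) -> match (matches: 4)
  'and' -> not in reference -> no match (matches: 4)
Clipped matches: 4, Candidate length: 6
Precision = 4/6 = 2/3

2/3


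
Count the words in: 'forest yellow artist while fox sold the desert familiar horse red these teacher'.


Counting words by splitting on spaces:
  Word 1: 'forest'
  Word 2: 'yellow'
  Word 3: 'artist'
  Word 4: 'while'
  Word 5: 'fox'
  Word 6: 'sold'
  Word 7: 'the'
  Word 8: 'desert'
  Word 9: 'familiar'
  Word 10: 'horse'
  Word 11: 'red'
  Word 12: 'these'
  Word 13: 'teacher'
Total words: 13

13


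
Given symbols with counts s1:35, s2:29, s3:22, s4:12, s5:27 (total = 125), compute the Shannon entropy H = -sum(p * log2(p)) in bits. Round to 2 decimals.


Computing entropy H = -sum(p_i * log2(p_i)):
  s1: p = 35/125 = 0.2800, -p*log2(p) = 0.5142
  s2: p = 29/125 = 0.2320, -p*log2(p) = 0.4890
  s3: p = 22/125 = 0.1760, -p*log2(p) = 0.4411
  s4: p = 12/125 = 0.0960, -p*log2(p) = 0.3246
  s5: p = 27/125 = 0.2160, -p*log2(p) = 0.4776
H = sum of terms = 2.2465
Rounded to 2 decimals: 2.25

2.25


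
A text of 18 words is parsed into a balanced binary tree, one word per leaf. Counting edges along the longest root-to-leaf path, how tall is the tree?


In a balanced binary tree with n leaves the deepest leaf is ceil(log2(n)) edges below the root.
log2(18) = 4.1699
ceil(4.1699) = 5
height (edges) = 5

5


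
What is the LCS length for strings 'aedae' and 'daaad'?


DP table for LCS of 'aedae' and 'daaad':
       d  a  a  a  d
    0  0  0  0  0  0
  a 0  0  1  1  1  1
  e 0  0  1  1  1  1
  d 0  1  1  1  1  2
  a 0  1  2  2  2  2
  e 0  1  2  2  2  2
LCS: 'ad'
LCS length = 2

2


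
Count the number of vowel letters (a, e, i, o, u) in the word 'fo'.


Scanning each character of 'fo':
  Position 1: 'f' -> consonant (running count: 0)
  Position 2: 'o' -> vowel (running count: 1)
Total vowels: 1

1


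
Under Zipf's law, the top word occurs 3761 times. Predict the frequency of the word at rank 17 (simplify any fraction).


Zipf's law: freq(rank) = f1 / rank
f1 = 3761, rank = 17
freq = 3761 / 17
GCD(3761, 17) = 1
Simplified: 3761/17

3761/17


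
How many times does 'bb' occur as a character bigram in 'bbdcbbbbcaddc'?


Scanning 'bbdcbbbbcaddc' for bigram 'bb':
  Position 0: 'bb' -> MATCH
  Position 1: 'bd' -> no
  Position 2: 'dc' -> no
  Position 3: 'cb' -> no
  Position 4: 'bb' -> MATCH
  Position 5: 'bb' -> MATCH
  Position 6: 'bb' -> MATCH
  Position 7: 'bc' -> no
  Position 8: 'ca' -> no
  Position 9: 'ad' -> no
  Position 10: 'dd' -> no
  Position 11: 'dc' -> no
Total matches: 4

4


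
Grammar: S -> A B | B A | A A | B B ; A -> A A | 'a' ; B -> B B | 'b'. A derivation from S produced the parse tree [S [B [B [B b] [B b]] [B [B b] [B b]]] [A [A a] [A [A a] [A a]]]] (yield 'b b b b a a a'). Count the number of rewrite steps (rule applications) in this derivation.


Every bracketed nonterminal node [X ...] in the tree is produced by exactly one rule application.
Reading the tree off as a leftmost derivation:
  Step 1: S  =>  B A   (applied S -> B A)
  Step 2: B A  =>  B B A   (applied B -> B B)
  Step 3: B B A  =>  B B B A   (applied B -> B B)
  Step 4: B B B A  =>  b B B A   (applied B -> b)
  Step 5: b B B A  =>  b b B A   (applied B -> b)
  Step 6: b b B A  =>  b b B B A   (applied B -> B B)
  Step 7: b b B B A  =>  b b b B A   (applied B -> b)
  Step 8: b b b B A  =>  b b b b A   (applied B -> b)
  Step 9: b b b b A  =>  b b b b A A   (applied A -> A A)
  Step 10: b b b b A A  =>  b b b b a A   (applied A -> a)
  Step 11: b b b b a A  =>  b b b b a A A   (applied A -> A A)
  Step 12: b b b b a A A  =>  b b b b a a A   (applied A -> a)
  Step 13: b b b b a a A  =>  b b b b a a a   (applied A -> a)
Final yield: b b b b a a a
Total rewrite steps: 13

13


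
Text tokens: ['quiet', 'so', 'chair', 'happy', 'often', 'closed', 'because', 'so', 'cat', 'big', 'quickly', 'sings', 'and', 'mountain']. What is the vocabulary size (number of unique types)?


Listing all tokens and tracking unique types:
  Token 1: 'quiet' -> NEW (unique so far: 1)
  Token 2: 'so' -> NEW (unique so far: 2)
  Token 3: 'chair' -> NEW (unique so far: 3)
  Token 4: 'happy' -> NEW (unique so far: 4)
  Token 5: 'often' -> NEW (unique so far: 5)
  Token 6: 'closed' -> NEW (unique so far: 6)
  Token 7: 'because' -> NEW (unique so far: 7)
  Token 8: 'so' -> duplicate (unique so far: 7)
  Token 9: 'cat' -> NEW (unique so far: 8)
  Token 10: 'big' -> NEW (unique so far: 9)
  Token 11: 'quickly' -> NEW (unique so far: 10)
  Token 12: 'sings' -> NEW (unique so far: 11)
  Token 13: 'and' -> NEW (unique so far: 12)
  Token 14: 'mountain' -> NEW (unique so far: 13)
Unique types: ('and', 'because', 'big', 'cat', 'chair', 'closed', 'happy', 'mountain', 'often', 'quickly', 'quiet', 'sings', 'so')
Vocabulary size: 13

13


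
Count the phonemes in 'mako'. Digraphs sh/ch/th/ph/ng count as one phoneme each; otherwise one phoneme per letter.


Parsing 'mako' greedily, digraphs first:
  'm' -> consonant phoneme (phonemes so far: 1)
  'a' -> vowel phoneme (phonemes so far: 2)
  'k' -> consonant phoneme (phonemes so far: 3)
  'o' -> vowel phoneme (phonemes so far: 4)
Total phonemes: 4

4


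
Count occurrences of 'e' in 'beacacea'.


Scanning 'beacacea' for 'e':
  Position 1: 'e' -> MATCH (count: 1)
  Position 6: 'e' -> MATCH (count: 2)
Total occurrences of 'e': 2

2


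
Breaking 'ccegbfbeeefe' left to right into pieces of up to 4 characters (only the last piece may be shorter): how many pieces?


'ccegbfbeeefe' has 12 characters.
Chunking with max size 4:
  Chunk 1: 'cceg' (positions 0-3)
  Chunk 2: 'bfbe' (positions 4-7)
  Chunk 3: 'eefe' (positions 8-11)
Total chunks: ceil(12 / 4) = 3

3


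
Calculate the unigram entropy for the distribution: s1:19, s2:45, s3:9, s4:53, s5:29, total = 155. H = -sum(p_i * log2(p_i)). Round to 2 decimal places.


Computing entropy H = -sum(p_i * log2(p_i)):
  s1: p = 19/155 = 0.1226, -p*log2(p) = 0.3712
  s2: p = 45/155 = 0.2903, -p*log2(p) = 0.5180
  s3: p = 9/155 = 0.0581, -p*log2(p) = 0.2384
  s4: p = 53/155 = 0.3419, -p*log2(p) = 0.5294
  s5: p = 29/155 = 0.1871, -p*log2(p) = 0.4524
H = sum of terms = 2.1094
Rounded to 2 decimals: 2.11

2.11


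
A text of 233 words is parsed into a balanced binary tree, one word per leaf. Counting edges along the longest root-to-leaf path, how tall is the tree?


In a balanced binary tree with n leaves the deepest leaf is ceil(log2(n)) edges below the root.
log2(233) = 7.8642
ceil(7.8642) = 8
height (edges) = 8

8


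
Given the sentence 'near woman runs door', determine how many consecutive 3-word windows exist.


Word trigrams from [4] words:
  Trigram 1: (near woman runs)
  Trigram 2: (woman runs door)
Total word trigrams: 4 - 2 = 2

2


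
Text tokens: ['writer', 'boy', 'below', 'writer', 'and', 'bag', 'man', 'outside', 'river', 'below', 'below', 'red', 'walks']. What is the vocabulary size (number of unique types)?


Listing all tokens and tracking unique types:
  Token 1: 'writer' -> NEW (unique so far: 1)
  Token 2: 'boy' -> NEW (unique so far: 2)
  Token 3: 'below' -> NEW (unique so far: 3)
  Token 4: 'writer' -> duplicate (unique so far: 3)
  Token 5: 'and' -> NEW (unique so far: 4)
  Token 6: 'bag' -> NEW (unique so far: 5)
  Token 7: 'man' -> NEW (unique so far: 6)
  Token 8: 'outside' -> NEW (unique so far: 7)
  Token 9: 'river' -> NEW (unique so far: 8)
  Token 10: 'below' -> duplicate (unique so far: 8)
  Token 11: 'below' -> duplicate (unique so far: 8)
  Token 12: 'red' -> NEW (unique so far: 9)
  Token 13: 'walks' -> NEW (unique so far: 10)
Unique types: ('and', 'bag', 'below', 'boy', 'man', 'outside', 'red', 'river', 'walks', 'writer')
Vocabulary size: 10

10


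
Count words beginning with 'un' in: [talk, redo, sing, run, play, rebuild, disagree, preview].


Checking each word for prefix 'un':
  'talk' -> no (count: 0)
  'redo' -> no (count: 0)
  'sing' -> no (count: 0)
  'run' -> no (count: 0)
  'play' -> no (count: 0)
  'rebuild' -> no (count: 0)
  'disagree' -> no (count: 0)
  'preview' -> no (count: 0)
Total with prefix 'un': 0

0


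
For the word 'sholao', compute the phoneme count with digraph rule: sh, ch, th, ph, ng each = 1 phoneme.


Parsing 'sholao' greedily, digraphs first:
  'sh' -> digraph (1 consonant phoneme) (phonemes so far: 1)
  'o' -> vowel phoneme (phonemes so far: 2)
  'l' -> consonant phoneme (phonemes so far: 3)
  'a' -> vowel phoneme (phonemes so far: 4)
  'o' -> vowel phoneme (phonemes so far: 5)
Total phonemes: 5

5


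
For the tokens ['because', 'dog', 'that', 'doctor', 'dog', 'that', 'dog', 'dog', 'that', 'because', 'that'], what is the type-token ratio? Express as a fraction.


Tokens: 11
Unique types: ('because', 'doctor', 'dog', 'that') = 4
TTR = 4/11
Already in lowest terms.

4/11


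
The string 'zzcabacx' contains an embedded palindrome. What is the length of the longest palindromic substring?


Scanning 'zzcabacx' for palindromic substrings.
Substring at positions 2-6: 'cabac'.
Check: reverse('cabac') = 'cabac' -> palindrome confirmed.
Neighbouring characters ('z' / 'x') break symmetry, so it cannot extend further.
No longer palindromic substring exists; longest length = 5

5


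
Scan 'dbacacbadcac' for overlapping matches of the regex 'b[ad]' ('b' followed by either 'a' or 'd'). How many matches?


Pattern: b[ad] means 'b' followed by either 'a' or 'd'.
Scanning 'dbacacbadcac' position-by-position:
  Pos 0: window 'db' -> no
  Pos 1: window 'ba' -> MATCH
  Pos 2: window 'ac' -> no
  Pos 3: window 'ca' -> no
  Pos 4: window 'ac' -> no
  Pos 5: window 'cb' -> no
  Pos 6: window 'ba' -> MATCH
  Pos 7: window 'ad' -> no
  Pos 8: window 'dc' -> no
  Pos 9: window 'ca' -> no
  Pos 10: window 'ac' -> no
  Pos 11: window 'c' -> no
Total matches: 2

2


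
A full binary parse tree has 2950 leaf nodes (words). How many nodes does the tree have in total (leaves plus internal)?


Leaf nodes (terminals): 2950
Internal nodes = n - 1 = 2950 - 1 = 2949
Total = leaves + internal = 2950 + 2949 = 5899

5899


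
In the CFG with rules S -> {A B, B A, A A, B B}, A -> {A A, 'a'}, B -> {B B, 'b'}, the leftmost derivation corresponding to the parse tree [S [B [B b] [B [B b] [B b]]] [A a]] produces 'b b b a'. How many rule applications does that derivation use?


Every bracketed nonterminal node [X ...] in the tree is produced by exactly one rule application.
Reading the tree off as a leftmost derivation:
  Step 1: S  =>  B A   (applied S -> B A)
  Step 2: B A  =>  B B A   (applied B -> B B)
  Step 3: B B A  =>  b B A   (applied B -> b)
  Step 4: b B A  =>  b B B A   (applied B -> B B)
  Step 5: b B B A  =>  b b B A   (applied B -> b)
  Step 6: b b B A  =>  b b b A   (applied B -> b)
  Step 7: b b b A  =>  b b b a   (applied A -> a)
Final yield: b b b a
Total rewrite steps: 7

7


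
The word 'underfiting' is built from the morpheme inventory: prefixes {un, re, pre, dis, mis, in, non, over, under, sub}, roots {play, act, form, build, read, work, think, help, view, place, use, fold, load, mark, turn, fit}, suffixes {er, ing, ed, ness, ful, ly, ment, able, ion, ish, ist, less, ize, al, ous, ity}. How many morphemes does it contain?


Segmenting 'underfiting' against the inventory:
  'under' -> prefix (morpheme 1)
  'fit' -> root (morpheme 2)
  'ing' -> suffix (morpheme 3)
Total morphemes: 3

3


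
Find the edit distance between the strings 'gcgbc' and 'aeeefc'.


Building DP table for s1='gcgbc' (len 5) and s2='aeeefc' (len 6):
       a  e  e  e  f  c
    0  1  2  3  4  5  6
  g 1  1  2  3  4  5  6
  c 2  2  2  3  4  5  5
  g 3  3  3  3  4  5  6
  b 4  4  4  4  4  5  6
  c 5  5  5  5  5  5  5
Edit distance = dp[5][6] = 5

5


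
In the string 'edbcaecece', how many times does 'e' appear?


Scanning 'edbcaecece' for 'e':
  Position 0: 'e' -> MATCH (count: 1)
  Position 5: 'e' -> MATCH (count: 2)
  Position 7: 'e' -> MATCH (count: 3)
  Position 9: 'e' -> MATCH (count: 4)
Total occurrences of 'e': 4

4


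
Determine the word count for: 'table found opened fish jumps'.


Counting words by splitting on spaces:
  Word 1: 'table'
  Word 2: 'found'
  Word 3: 'opened'
  Word 4: 'fish'
  Word 5: 'jumps'
Total words: 5

5


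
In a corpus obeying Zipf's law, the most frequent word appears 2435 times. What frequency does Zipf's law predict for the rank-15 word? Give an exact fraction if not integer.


Zipf's law: freq(rank) = f1 / rank
f1 = 2435, rank = 15
freq = 2435 / 15
GCD(2435, 15) = 5
Simplified: 487/3

487/3


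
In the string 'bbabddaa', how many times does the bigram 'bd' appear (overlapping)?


Scanning 'bbabddaa' for bigram 'bd':
  Position 0: 'bb' -> no
  Position 1: 'ba' -> no
  Position 2: 'ab' -> no
  Position 3: 'bd' -> MATCH
  Position 4: 'dd' -> no
  Position 5: 'da' -> no
  Position 6: 'aa' -> no
Total matches: 1

1


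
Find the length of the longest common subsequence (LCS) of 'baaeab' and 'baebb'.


DP table for LCS of 'baaeab' and 'baebb':
       b  a  e  b  b
    0  0  0  0  0  0
  b 0  1  1  1  1  1
  a 0  1  2  2  2  2
  a 0  1  2  2  2  2
  e 0  1  2  3  3  3
  a 0  1  2  3  3  3
  b 0  1  2  3  4  4
LCS: 'baeb'
LCS length = 4

4


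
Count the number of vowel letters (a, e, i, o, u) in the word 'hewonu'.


Scanning each character of 'hewonu':
  Position 1: 'h' -> consonant (running count: 0)
  Position 2: 'e' -> vowel (running count: 1)
  Position 3: 'w' -> consonant (running count: 1)
  Position 4: 'o' -> vowel (running count: 2)
  Position 5: 'n' -> consonant (running count: 2)
  Position 6: 'u' -> vowel (running count: 3)
Total vowels: 3

3


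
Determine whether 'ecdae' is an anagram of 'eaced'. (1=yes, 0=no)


Sort characters of 'ecdae': 'acdee'
Sort characters of 'eaced': 'acdee'
Sorted forms match -> they ARE anagrams
Result: 1

1


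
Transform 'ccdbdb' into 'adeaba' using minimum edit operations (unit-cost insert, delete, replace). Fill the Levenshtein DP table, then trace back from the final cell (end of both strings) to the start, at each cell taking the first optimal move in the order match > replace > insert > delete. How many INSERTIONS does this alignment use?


Edit distance = 5. Backtracking from cell (6, 6) with preference match > replace > insert > delete,
then listing the resulting alignment 'ccdbdb' -> 'adeaba' left to right:
  Step 1: delete 'c'
  Step 2: replace c->a
  Step 3: keep 'd'
  Step 4: replace b->e
  Step 5: replace d->a
  Step 6: keep 'b'
  Step 7: insert 'a' [insertion #1]
Total insertions: 1

1


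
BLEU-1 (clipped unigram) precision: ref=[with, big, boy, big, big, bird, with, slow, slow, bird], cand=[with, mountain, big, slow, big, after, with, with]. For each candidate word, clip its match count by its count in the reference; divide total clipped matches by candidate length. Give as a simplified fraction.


Reference word counts: {'big': 3, 'bird': 2, 'boy': 1, 'slow': 2, 'with': 2}
Checking each candidate word (with clipping):
  'with' -> in reference (ref count 2, used 1/2) -> match (matches: 1)
  'mountain' -> not in reference -> no match (matches: 1)
  'big' -> in reference (ref count 3, used 1/3) -> match (matches: 2)
  'slow' -> in reference (ref count 2, used 1/2) -> match (matches: 3)
  'big' -> in reference (ref count 3, used 2/3) -> match (matches: 4)
  'after' -> not in reference -> no match (matches: 4)
  'with' -> in reference (ref count 2, used 2/2) -> match (matches: 5)
  'with' -> ref count 2 already used up (2/2) -> clipped, no match (matches: 5)
Clipped matches: 5, Candidate length: 8
Precision = 5/8

5/8


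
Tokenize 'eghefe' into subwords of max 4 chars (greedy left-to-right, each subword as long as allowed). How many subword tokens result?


'eghefe' has 6 characters.
Chunking with max size 4:
  Chunk 1: 'eghe' (positions 0-3)
  Chunk 2: 'fe' (positions 4-5)
Total chunks: ceil(6 / 4) = 2

2


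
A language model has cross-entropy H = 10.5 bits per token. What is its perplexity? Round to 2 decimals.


Perplexity formula: PP = 2^H
H = 10.5
PP = 2^10.5
Decompose: 2^10.5 = 2^10 * 2^0.5 = 2^10 * sqrt(2)
2^10 = 1024, sqrt(2) ~ 1.4142136
PP ~ 1024 * 1.4142136 = 1448.1547264
Rounded to 2 decimals: 1448.15

1448.15


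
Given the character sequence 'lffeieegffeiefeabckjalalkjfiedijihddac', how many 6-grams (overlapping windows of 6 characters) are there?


String 'lffeieegffeiefeabckjalalkjfiedijihddac' has length L = 38.
Number of overlapping n-grams = L - n + 1
Substituting: 38 - 6 + 1 = 33

33


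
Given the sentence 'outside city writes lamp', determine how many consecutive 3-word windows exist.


Word trigrams from [4] words:
  Trigram 1: (outside city writes)
  Trigram 2: (city writes lamp)
Total word trigrams: 4 - 2 = 2

2


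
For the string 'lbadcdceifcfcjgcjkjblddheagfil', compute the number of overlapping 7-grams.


String 'lbadcdceifcfcjgcjkjblddheagfil' has length L = 30.
Number of overlapping n-grams = L - n + 1
Substituting: 30 - 7 + 1 = 24

24


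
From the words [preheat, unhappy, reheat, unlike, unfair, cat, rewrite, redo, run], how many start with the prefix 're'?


Checking each word for prefix 're':
  'preheat' -> no (count: 0)
  'unhappy' -> no (count: 0)
  'reheat' -> YES, starts with 're' (count: 1)
  'unlike' -> no (count: 1)
  'unfair' -> no (count: 1)
  'cat' -> no (count: 1)
  'rewrite' -> YES, starts with 're' (count: 2)
  'redo' -> YES, starts with 're' (count: 3)
  'run' -> no (count: 3)
Total with prefix 're': 3

3


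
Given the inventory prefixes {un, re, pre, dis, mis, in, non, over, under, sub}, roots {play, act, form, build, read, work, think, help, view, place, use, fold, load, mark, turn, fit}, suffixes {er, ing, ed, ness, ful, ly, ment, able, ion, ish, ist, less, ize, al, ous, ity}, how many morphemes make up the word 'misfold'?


Segmenting 'misfold' against the inventory:
  'mis' -> prefix (morpheme 1)
  'fold' -> root (morpheme 2)
Total morphemes: 2

2


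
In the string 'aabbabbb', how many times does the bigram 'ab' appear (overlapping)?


Scanning 'aabbabbb' for bigram 'ab':
  Position 0: 'aa' -> no
  Position 1: 'ab' -> MATCH
  Position 2: 'bb' -> no
  Position 3: 'ba' -> no
  Position 4: 'ab' -> MATCH
  Position 5: 'bb' -> no
  Position 6: 'bb' -> no
Total matches: 2

2


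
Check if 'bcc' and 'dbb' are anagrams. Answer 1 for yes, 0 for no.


Sort characters of 'bcc': 'bcc'
Sort characters of 'dbb': 'bbd'
Sorted forms differ -> they are NOT anagrams
Result: 0

0


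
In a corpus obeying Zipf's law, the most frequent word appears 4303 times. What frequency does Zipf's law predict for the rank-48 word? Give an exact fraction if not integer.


Zipf's law: freq(rank) = f1 / rank
f1 = 4303, rank = 48
freq = 4303 / 48
GCD(4303, 48) = 1
Simplified: 4303/48

4303/48


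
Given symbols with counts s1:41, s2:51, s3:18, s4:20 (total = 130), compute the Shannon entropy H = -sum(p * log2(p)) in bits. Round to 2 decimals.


Computing entropy H = -sum(p_i * log2(p_i)):
  s1: p = 41/130 = 0.3154, -p*log2(p) = 0.5251
  s2: p = 51/130 = 0.3923, -p*log2(p) = 0.5296
  s3: p = 18/130 = 0.1385, -p*log2(p) = 0.3950
  s4: p = 20/130 = 0.1538, -p*log2(p) = 0.4155
H = sum of terms = 1.8652
Rounded to 2 decimals: 1.87

1.87


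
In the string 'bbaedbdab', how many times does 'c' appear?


Scanning 'bbaedbdab' for 'c':
  No matches found.
Total occurrences of 'c': 0

0


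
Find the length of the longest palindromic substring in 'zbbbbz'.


Scanning 'zbbbbz' for palindromic substrings.
Substring at positions 0-5: 'zbbbbz'.
Check: reverse('zbbbbz') = 'zbbbbz' -> palindrome confirmed.
No longer palindromic substring exists; longest length = 6

6


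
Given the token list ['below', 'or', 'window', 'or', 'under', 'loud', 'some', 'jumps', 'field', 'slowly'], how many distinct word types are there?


Listing all tokens and tracking unique types:
  Token 1: 'below' -> NEW (unique so far: 1)
  Token 2: 'or' -> NEW (unique so far: 2)
  Token 3: 'window' -> NEW (unique so far: 3)
  Token 4: 'or' -> duplicate (unique so far: 3)
  Token 5: 'under' -> NEW (unique so far: 4)
  Token 6: 'loud' -> NEW (unique so far: 5)
  Token 7: 'some' -> NEW (unique so far: 6)
  Token 8: 'jumps' -> NEW (unique so far: 7)
  Token 9: 'field' -> NEW (unique so far: 8)
  Token 10: 'slowly' -> NEW (unique so far: 9)
Unique types: ('below', 'field', 'jumps', 'loud', 'or', 'slowly', 'some', 'under', 'window')
Vocabulary size: 9

9


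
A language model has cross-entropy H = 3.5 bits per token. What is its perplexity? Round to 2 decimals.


Perplexity formula: PP = 2^H
H = 3.5
PP = 2^3.5
Decompose: 2^3.5 = 2^3 * 2^0.5 = 2^3 * sqrt(2)
2^3 = 8, sqrt(2) ~ 1.4142136
PP ~ 8 * 1.4142136 = 11.3137088
Rounded to 2 decimals: 11.31

11.31


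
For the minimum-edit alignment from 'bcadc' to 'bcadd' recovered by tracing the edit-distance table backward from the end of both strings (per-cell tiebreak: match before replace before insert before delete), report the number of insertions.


Edit distance = 1. Backtracking from cell (5, 5) with preference match > replace > insert > delete,
then listing the resulting alignment 'bcadc' -> 'bcadd' left to right:
  Step 1: keep 'b'
  Step 2: keep 'c'
  Step 3: keep 'a'
  Step 4: keep 'd'
  Step 5: replace c->d
Total insertions: 0

0


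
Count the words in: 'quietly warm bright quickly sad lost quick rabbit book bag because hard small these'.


Counting words by splitting on spaces:
  Word 1: 'quietly'
  Word 2: 'warm'
  Word 3: 'bright'
  Word 4: 'quickly'
  Word 5: 'sad'
  Word 6: 'lost'
  Word 7: 'quick'
  Word 8: 'rabbit'
  Word 9: 'book'
  Word 10: 'bag'
  Word 11: 'because'
  Word 12: 'hard'
  Word 13: 'small'
  Word 14: 'these'
Total words: 14

14


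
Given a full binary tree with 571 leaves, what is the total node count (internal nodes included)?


Leaf nodes (terminals): 571
Internal nodes = n - 1 = 571 - 1 = 570
Total = leaves + internal = 571 + 570 = 1141

1141


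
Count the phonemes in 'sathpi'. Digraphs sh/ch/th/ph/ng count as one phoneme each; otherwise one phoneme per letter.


Parsing 'sathpi' greedily, digraphs first:
  's' -> consonant phoneme (phonemes so far: 1)
  'a' -> vowel phoneme (phonemes so far: 2)
  'th' -> digraph (1 consonant phoneme) (phonemes so far: 3)
  'p' -> consonant phoneme (phonemes so far: 4)
  'i' -> vowel phoneme (phonemes so far: 5)
Total phonemes: 5

5


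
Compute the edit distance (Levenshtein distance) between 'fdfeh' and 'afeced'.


Building DP table for s1='fdfeh' (len 5) and s2='afeced' (len 6):
       a  f  e  c  e  d
    0  1  2  3  4  5  6
  f 1  1  1  2  3  4  5
  d 2  2  2  2  3  4  4
  f 3  3  2  3  3  4  5
  e 4  4  3  2  3  3  4
  h 5  5  4  3  3  4  4
Edit distance = dp[5][6] = 4

4


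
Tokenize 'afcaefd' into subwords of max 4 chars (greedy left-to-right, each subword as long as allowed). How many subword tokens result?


'afcaefd' has 7 characters.
Chunking with max size 4:
  Chunk 1: 'afca' (positions 0-3)
  Chunk 2: 'efd' (positions 4-6)
Total chunks: ceil(7 / 4) = 2

2


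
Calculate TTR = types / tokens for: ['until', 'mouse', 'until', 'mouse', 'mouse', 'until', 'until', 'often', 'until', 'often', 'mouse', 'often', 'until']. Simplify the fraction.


Tokens: 13
Unique types: ('mouse', 'often', 'until') = 3
TTR = 3/13
Already in lowest terms.

3/13


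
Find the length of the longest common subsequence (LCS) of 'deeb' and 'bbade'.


DP table for LCS of 'deeb' and 'bbade':
       b  b  a  d  e
    0  0  0  0  0  0
  d 0  0  0  0  1  1
  e 0  0  0  0  1  2
  e 0  0  0  0  1  2
  b 0  1  1  1  1  2
LCS: 'de'
LCS length = 2

2


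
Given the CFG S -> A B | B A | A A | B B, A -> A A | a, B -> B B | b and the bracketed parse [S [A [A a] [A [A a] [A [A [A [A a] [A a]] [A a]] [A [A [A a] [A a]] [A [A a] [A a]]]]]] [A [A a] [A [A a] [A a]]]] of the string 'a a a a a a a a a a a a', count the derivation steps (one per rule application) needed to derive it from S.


Every bracketed nonterminal node [X ...] in the tree is produced by exactly one rule application.
Reading the tree off as a leftmost derivation:
  Step 1: S  =>  A A   (applied S -> A A)
  Step 2: A A  =>  A A A   (applied A -> A A)
  Step 3: A A A  =>  a A A   (applied A -> a)
  Step 4: a A A  =>  a A A A   (applied A -> A A)
  Step 5: a A A A  =>  a a A A   (applied A -> a)
  Step 6: a a A A  =>  a a A A A   (applied A -> A A)
  Step 7: a a A A A  =>  a a A A A A   (applied A -> A A)
  Step 8: a a A A A A  =>  a a A A A A A   (applied A -> A A)
  Step 9: a a A A A A A  =>  a a a A A A A   (applied A -> a)
  Step 10: a a a A A A A  =>  a a a a A A A   (applied A -> a)
  Step 11: a a a a A A A  =>  a a a a a A A   (applied A -> a)
  Step 12: a a a a a A A  =>  a a a a a A A A   (applied A -> A A)
  Step 13: a a a a a A A A  =>  a a a a a A A A A   (applied A -> A A)
  Step 14: a a a a a A A A A  =>  a a a a a a A A A   (applied A -> a)
  Step 15: a a a a a a A A A  =>  a a a a a a a A A   (applied A -> a)
  Step 16: a a a a a a a A A  =>  a a a a a a a A A A   (applied A -> A A)
  Step 17: a a a a a a a A A A  =>  a a a a a a a a A A   (applied A -> a)
  Step 18: a a a a a a a a A A  =>  a a a a a a a a a A   (applied A -> a)
  Step 19: a a a a a a a a a A  =>  a a a a a a a a a A A   (applied A -> A A)
  Step 20: a a a a a a a a a A A  =>  a a a a a a a a a a A   (applied A -> a)
  Step 21: a a a a a a a a a a A  =>  a a a a a a a a a a A A   (applied A -> A A)
  Step 22: a a a a a a a a a a A A  =>  a a a a a a a a a a a A   (applied A -> a)
  Step 23: a a a a a a a a a a a A  =>  a a a a a a a a a a a a   (applied A -> a)
Final yield: a a a a a a a a a a a a
Total rewrite steps: 23

23


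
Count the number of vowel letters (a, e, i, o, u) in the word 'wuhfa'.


Scanning each character of 'wuhfa':
  Position 1: 'w' -> consonant (running count: 0)
  Position 2: 'u' -> vowel (running count: 1)
  Position 3: 'h' -> consonant (running count: 1)
  Position 4: 'f' -> consonant (running count: 1)
  Position 5: 'a' -> vowel (running count: 2)
Total vowels: 2

2


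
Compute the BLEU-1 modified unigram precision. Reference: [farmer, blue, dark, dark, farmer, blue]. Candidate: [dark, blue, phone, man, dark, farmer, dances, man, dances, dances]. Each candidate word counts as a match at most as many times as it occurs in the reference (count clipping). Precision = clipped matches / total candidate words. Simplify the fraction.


Reference word counts: {'blue': 2, 'dark': 2, 'farmer': 2}
Checking each candidate word (with clipping):
  'dark' -> in reference (ref count 2, used 1/2) -> match (matches: 1)
  'blue' -> in reference (ref count 2, used 1/2) -> match (matches: 2)
  'phone' -> not in reference -> no match (matches: 2)
  'man' -> not in reference -> no match (matches: 2)
  'dark' -> in reference (ref count 2, used 2/2) -> match (matches: 3)
  'farmer' -> in reference (ref count 2, used 1/2) -> match (matches: 4)
  'dances' -> not in reference -> no match (matches: 4)
  'man' -> not in reference -> no match (matches: 4)
  'dances' -> not in reference -> no match (matches: 4)
  'dances' -> not in reference -> no match (matches: 4)
Clipped matches: 4, Candidate length: 10
Precision = 4/10 = 2/5

2/5


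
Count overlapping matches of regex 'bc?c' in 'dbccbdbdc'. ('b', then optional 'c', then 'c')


Pattern: bc?c means 'b', then optional 'c', then 'c'.
Scanning 'dbccbdbdc' position-by-position:
  Pos 0: window 'dbc' -> no
  Pos 1: window 'bcc' -> MATCH
  Pos 2: window 'ccb' -> no
  Pos 3: window 'cbd' -> no
  Pos 4: window 'bdb' -> no
  Pos 5: window 'dbd' -> no
  Pos 6: window 'bdc' -> no
  Pos 7: window 'dc' -> no
  Pos 8: window 'c' -> no
Total matches: 1

1


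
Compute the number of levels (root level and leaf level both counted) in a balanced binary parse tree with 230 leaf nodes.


In a balanced binary tree with n leaves the deepest leaf is ceil(log2(n)) edges below the root,
so counting node levels inclusive of root and leaves gives ceil(log2(n)) + 1 levels.
log2(230) = 7.8455
ceil(7.8455) = 8
levels = 8 + 1 = 9

9


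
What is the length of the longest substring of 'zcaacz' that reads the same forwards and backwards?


Scanning 'zcaacz' for palindromic substrings.
Substring at positions 0-5: 'zcaacz'.
Check: reverse('zcaacz') = 'zcaacz' -> palindrome confirmed.
No longer palindromic substring exists; longest length = 6

6


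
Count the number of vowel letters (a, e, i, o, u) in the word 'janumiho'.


Scanning each character of 'janumiho':
  Position 1: 'j' -> consonant (running count: 0)
  Position 2: 'a' -> vowel (running count: 1)
  Position 3: 'n' -> consonant (running count: 1)
  Position 4: 'u' -> vowel (running count: 2)
  Position 5: 'm' -> consonant (running count: 2)
  Position 6: 'i' -> vowel (running count: 3)
  Position 7: 'h' -> consonant (running count: 3)
  Position 8: 'o' -> vowel (running count: 4)
Total vowels: 4

4


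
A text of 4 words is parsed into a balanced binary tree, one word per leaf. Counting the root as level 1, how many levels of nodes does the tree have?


In a balanced binary tree with n leaves the deepest leaf is ceil(log2(n)) edges below the root,
so counting node levels inclusive of root and leaves gives ceil(log2(n)) + 1 levels.
log2(4) = 2.0000
ceil(2.0000) = 2
levels = 2 + 1 = 3

3


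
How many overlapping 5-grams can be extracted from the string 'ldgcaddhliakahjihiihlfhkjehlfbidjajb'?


String 'ldgcaddhliakahjihiihlfhkjehlfbidjajb' has length L = 36.
Number of overlapping n-grams = L - n + 1
Substituting: 36 - 5 + 1 = 32

32


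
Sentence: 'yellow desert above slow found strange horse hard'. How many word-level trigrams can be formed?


Word trigrams from [8] words:
  Trigram 1: (yellow desert above)
  Trigram 2: (desert above slow)
  Trigram 3: (above slow found)
  Trigram 4: (slow found strange)
  Trigram 5: (found strange horse)
  Trigram 6: (strange horse hard)
Total word trigrams: 8 - 2 = 6

6


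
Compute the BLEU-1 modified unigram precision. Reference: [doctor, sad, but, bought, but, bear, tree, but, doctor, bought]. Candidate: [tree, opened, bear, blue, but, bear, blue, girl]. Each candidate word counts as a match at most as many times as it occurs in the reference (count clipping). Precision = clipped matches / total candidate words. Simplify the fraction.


Reference word counts: {'bear': 1, 'bought': 2, 'but': 3, 'doctor': 2, 'sad': 1, 'tree': 1}
Checking each candidate word (with clipping):
  'tree' -> in reference (ref count 1, used 1/1) -> match (matches: 1)
  'opened' -> not in reference -> no match (matches: 1)
  'bear' -> in reference (ref count 1, used 1/1) -> match (matches: 2)
  'blue' -> not in reference -> no match (matches: 2)
  'but' -> in reference (ref count 3, used 1/3) -> match (matches: 3)
  'bear' -> ref count 1 already used up (1/1) -> clipped, no match (matches: 3)
  'blue' -> not in reference -> no match (matches: 3)
  'girl' -> not in reference -> no match (matches: 3)
Clipped matches: 3, Candidate length: 8
Precision = 3/8

3/8


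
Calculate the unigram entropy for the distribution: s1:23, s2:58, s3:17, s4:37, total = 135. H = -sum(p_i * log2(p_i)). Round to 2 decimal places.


Computing entropy H = -sum(p_i * log2(p_i)):
  s1: p = 23/135 = 0.1704, -p*log2(p) = 0.4350
  s2: p = 58/135 = 0.4296, -p*log2(p) = 0.5236
  s3: p = 17/135 = 0.1259, -p*log2(p) = 0.3764
  s4: p = 37/135 = 0.2741, -p*log2(p) = 0.5118
H = sum of terms = 1.8468
Rounded to 2 decimals: 1.85

1.85


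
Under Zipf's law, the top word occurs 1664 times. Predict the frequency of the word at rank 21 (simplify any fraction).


Zipf's law: freq(rank) = f1 / rank
f1 = 1664, rank = 21
freq = 1664 / 21
GCD(1664, 21) = 1
Simplified: 1664/21

1664/21


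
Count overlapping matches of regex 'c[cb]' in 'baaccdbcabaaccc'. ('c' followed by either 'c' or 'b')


Pattern: c[cb] means 'c' followed by either 'c' or 'b'.
Scanning 'baaccdbcabaaccc' position-by-position:
  Pos 0: window 'ba' -> no
  Pos 1: window 'aa' -> no
  Pos 2: window 'ac' -> no
  Pos 3: window 'cc' -> MATCH
  Pos 4: window 'cd' -> no
  Pos 5: window 'db' -> no
  Pos 6: window 'bc' -> no
  Pos 7: window 'ca' -> no
  Pos 8: window 'ab' -> no
  Pos 9: window 'ba' -> no
  Pos 10: window 'aa' -> no
  Pos 11: window 'ac' -> no
  Pos 12: window 'cc' -> MATCH
  Pos 13: window 'cc' -> MATCH
  Pos 14: window 'c' -> no
Total matches: 3

3
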